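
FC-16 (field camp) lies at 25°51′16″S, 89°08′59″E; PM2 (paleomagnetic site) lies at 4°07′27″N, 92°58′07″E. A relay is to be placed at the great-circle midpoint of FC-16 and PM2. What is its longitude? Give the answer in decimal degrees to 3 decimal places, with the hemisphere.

91.157°E

FC-16: φ = -25.85444°, λ = +89.14972°
PM2: φ = +4.12417°, λ = +92.96861°
Bx = cos φ₂ cos Δλ = 0.995196,  By = cos φ₂ sin Δλ = 0.066430
φₘ = atan2(sin φ₁ + sin φ₂, √((cos φ₁ + Bx)² + By²)) = -10.87102°
λₘ = λ₁ + atan2(By, cos φ₁ + Bx) = 91.15733°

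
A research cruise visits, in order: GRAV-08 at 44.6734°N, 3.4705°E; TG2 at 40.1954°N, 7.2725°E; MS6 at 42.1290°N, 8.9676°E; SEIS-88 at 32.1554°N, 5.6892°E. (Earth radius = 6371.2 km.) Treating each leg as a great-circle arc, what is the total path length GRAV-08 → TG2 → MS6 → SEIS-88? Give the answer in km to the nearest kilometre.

GRAV-08→TG2: c = 0.092207 rad, d = 587.47 km
TG2→MS6: c = 0.040433 rad, d = 257.61 km
MS6→SEIS-88: c = 0.179908 rad, d = 1146.23 km
Total = 587.47 + 257.61 + 1146.23 = 1991.31 km

1991 km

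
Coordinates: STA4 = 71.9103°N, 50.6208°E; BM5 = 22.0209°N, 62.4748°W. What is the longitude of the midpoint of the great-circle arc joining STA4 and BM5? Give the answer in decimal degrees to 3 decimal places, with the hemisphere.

Bx = cos φ₂ cos Δλ = -0.363650,  By = cos φ₂ sin Δλ = -0.852746
φₘ = atan2(sin φ₁ + sin φ₂, √((cos φ₁ + Bx)² + By²)) = 57.19502°
λₘ = λ₁ + atan2(By, cos φ₁ + Bx) = -42.94532°

42.945°W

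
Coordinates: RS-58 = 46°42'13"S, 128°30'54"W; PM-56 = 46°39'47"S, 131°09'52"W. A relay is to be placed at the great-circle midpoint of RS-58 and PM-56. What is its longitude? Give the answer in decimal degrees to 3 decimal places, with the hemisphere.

129.840°W

RS-58: φ = -46.70361°, λ = -128.51500°
PM-56: φ = -46.66306°, λ = -131.16444°
Bx = cos φ₂ cos Δλ = 0.685554,  By = cos φ₂ sin Δλ = -0.031724
φₘ = atan2(sin φ₁ + sin φ₂, √((cos φ₁ + Bx)² + By²)) = -46.69098°
λₘ = λ₁ + atan2(By, cos φ₁ + Bx) = -129.84022°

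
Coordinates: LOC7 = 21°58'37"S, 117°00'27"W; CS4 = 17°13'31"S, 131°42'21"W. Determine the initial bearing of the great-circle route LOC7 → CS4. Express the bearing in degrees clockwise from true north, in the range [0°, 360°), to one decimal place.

286.4°

LOC7: φ = -21.97694°, λ = -117.00750°
CS4: φ = -17.22528°, λ = -131.70583°
Δλ = -14.6983°
y = sin Δλ · cos φ₂ = -0.242349
x = cos φ₁ sin φ₂ − sin φ₁ cos φ₂ cos Δλ = 0.071140
θ = atan2(y, x) = -73.6408° → 286.3592° (mod 360°)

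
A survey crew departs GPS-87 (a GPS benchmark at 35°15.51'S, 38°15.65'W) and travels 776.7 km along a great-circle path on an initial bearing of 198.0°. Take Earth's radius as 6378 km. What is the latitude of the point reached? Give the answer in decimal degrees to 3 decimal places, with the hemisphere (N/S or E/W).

41.861°S

GPS-87: φ = -35.25850°, λ = -38.26083°
δ = d/R = 776.7/6378 = 0.121778 rad
φ₂ = arcsin(sin φ₁ cos δ + cos φ₁ sin δ cos θ)
   = arcsin(-0.57727·0.99259 + 0.81656·0.12148·-0.95106) = -41.86127°
λ₂ = λ₁ + atan2(sin θ sin δ cos φ₁, cos δ − sin φ₁ sin φ₂) = -41.14996°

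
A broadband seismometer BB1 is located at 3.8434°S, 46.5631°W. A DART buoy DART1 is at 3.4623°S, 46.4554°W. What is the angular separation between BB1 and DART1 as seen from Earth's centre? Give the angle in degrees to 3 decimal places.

Δφ = 0.3811°,  Δλ = 0.1077°
a = sin²(Δφ/2) + cos φ₁ cos φ₂ sin²(Δλ/2) = 0.000012
c = 2·arcsin(√a) = 0.006911 rad = 0.3960°

0.396°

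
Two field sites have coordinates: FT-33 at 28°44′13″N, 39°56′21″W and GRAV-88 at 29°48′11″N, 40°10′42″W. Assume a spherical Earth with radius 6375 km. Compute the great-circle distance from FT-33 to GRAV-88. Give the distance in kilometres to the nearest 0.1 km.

120.9 km

FT-33: φ = +28.73694°, λ = -39.93917°
GRAV-88: φ = +29.80306°, λ = -40.17833°
Δφ = 1.0661°,  Δλ = -0.2392°
a = sin²(Δφ/2) + cos φ₁ cos φ₂ sin²(Δλ/2) = 0.000090
c = 2·arcsin(√a) = 0.018960 rad = 1.0863°
d = R·c = 6375 × 0.018960 = 120.9 km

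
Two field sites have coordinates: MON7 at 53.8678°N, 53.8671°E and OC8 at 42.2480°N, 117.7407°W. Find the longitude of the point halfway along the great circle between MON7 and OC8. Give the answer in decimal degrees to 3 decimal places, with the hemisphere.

Bx = cos φ₂ cos Δλ = -0.732315,  By = cos φ₂ sin Δλ = -0.108037
φₘ = atan2(sin φ₁ + sin φ₂, √((cos φ₁ + Bx)² + By²)) = 83.10548°
λₘ = λ₁ + atan2(By, cos φ₁ + Bx) = -88.99704°

88.997°W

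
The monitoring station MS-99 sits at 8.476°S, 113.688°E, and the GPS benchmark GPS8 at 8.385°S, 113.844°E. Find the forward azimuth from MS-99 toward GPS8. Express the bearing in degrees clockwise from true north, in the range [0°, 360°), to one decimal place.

59.5°

Δλ = 0.1560°
y = sin Δλ · cos φ₂ = 0.002694
x = cos φ₁ sin φ₂ − sin φ₁ cos φ₂ cos Δλ = 0.001588
θ = atan2(y, x) = 59.4834° → 59.4834° (mod 360°)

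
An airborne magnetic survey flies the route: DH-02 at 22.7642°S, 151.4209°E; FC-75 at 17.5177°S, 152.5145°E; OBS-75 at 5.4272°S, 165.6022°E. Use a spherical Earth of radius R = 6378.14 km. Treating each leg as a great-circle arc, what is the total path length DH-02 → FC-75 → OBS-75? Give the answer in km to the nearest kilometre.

DH-02→FC-75: c = 0.093304 rad, d = 595.11 km
FC-75→OBS-75: c = 0.307285 rad, d = 1959.91 km
Total = 595.11 + 1959.91 = 2555.01 km

2555 km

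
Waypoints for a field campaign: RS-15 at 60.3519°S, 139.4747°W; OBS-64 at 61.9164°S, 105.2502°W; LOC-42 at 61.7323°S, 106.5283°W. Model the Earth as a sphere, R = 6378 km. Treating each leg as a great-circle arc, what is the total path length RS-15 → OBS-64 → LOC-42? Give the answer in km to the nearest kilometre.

RS-15→OBS-64: c = 0.286272 rad, d = 1825.84 km
OBS-64→LOC-42: c = 0.011012 rad, d = 70.23 km
Total = 1825.84 + 70.23 = 1896.08 km

1896 km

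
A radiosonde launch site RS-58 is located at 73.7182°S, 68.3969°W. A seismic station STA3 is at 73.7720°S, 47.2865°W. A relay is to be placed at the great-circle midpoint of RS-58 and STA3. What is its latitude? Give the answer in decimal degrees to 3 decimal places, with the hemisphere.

Bx = cos φ₂ cos Δλ = 0.260705,  By = cos φ₂ sin Δλ = 0.100652
φₘ = atan2(sin φ₁ + sin φ₂, √((cos φ₁ + Bx)² + By²)) = -74.00597°
λₘ = λ₁ + atan2(By, cos φ₁ + Bx) = -57.85889°

74.006°S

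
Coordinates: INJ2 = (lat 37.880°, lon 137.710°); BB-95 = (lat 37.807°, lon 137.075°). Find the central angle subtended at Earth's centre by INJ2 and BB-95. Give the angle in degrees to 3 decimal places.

Δφ = -0.0730°,  Δλ = -0.6350°
a = sin²(Δφ/2) + cos φ₁ cos φ₂ sin²(Δλ/2) = 0.000020
c = 2·arcsin(√a) = 0.008844 rad = 0.5067°

0.507°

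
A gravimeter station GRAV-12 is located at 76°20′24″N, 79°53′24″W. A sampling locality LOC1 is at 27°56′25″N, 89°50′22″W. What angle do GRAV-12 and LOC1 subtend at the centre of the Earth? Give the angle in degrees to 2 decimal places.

48.64°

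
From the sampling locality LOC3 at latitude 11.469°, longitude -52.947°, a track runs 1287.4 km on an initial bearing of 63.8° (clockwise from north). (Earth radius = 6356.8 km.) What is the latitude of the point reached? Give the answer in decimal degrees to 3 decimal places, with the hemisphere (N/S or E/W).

16.368°N

δ = d/R = 1287.4/6356.8 = 0.202523 rad
φ₂ = arcsin(sin φ₁ cos δ + cos φ₁ sin δ cos θ)
   = arcsin(0.19884·0.97956 + 0.98003·0.20114·0.44151) = 16.36802°
λ₂ = λ₁ + atan2(sin θ sin δ cos φ₁, cos δ − sin φ₁ sin φ₂) = -42.10511°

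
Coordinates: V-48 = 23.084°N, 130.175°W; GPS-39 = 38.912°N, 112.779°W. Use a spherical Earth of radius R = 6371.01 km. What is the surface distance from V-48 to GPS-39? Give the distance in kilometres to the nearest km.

Δφ = 15.8280°,  Δλ = 17.3960°
a = sin²(Δφ/2) + cos φ₁ cos φ₂ sin²(Δλ/2) = 0.035328
c = 2·arcsin(√a) = 0.378163 rad = 21.6671°
d = R·c = 6371.01 × 0.378163 = 2409.3 km

2409 km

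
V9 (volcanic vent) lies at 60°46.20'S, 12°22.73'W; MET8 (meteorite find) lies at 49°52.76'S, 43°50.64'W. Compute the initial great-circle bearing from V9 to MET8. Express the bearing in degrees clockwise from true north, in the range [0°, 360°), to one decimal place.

V9: φ = -60.77000°, λ = -12.37883°
MET8: φ = -49.87933°, λ = -43.84400°
Δλ = -31.4652°
y = sin Δλ · cos φ₂ = -0.336364
x = cos φ₁ sin φ₂ − sin φ₁ cos φ₂ cos Δλ = 0.106247
θ = atan2(y, x) = -72.4703° → 287.5297° (mod 360°)

287.5°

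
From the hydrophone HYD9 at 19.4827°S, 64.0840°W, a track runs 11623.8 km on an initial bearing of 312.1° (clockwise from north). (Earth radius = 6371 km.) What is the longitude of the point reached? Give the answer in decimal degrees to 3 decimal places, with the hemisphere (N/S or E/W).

155.692°W

δ = d/R = 11623.8/6371 = 1.824486 rad
φ₂ = arcsin(sin φ₁ cos δ + cos φ₁ sin δ cos θ)
   = arcsin(-0.33352·-0.25098 + 0.94274·0.96799·0.67043) = 44.06837°
λ₂ = λ₁ + atan2(sin θ sin δ cos φ₁, cos δ − sin φ₁ sin φ₂) = -155.69194°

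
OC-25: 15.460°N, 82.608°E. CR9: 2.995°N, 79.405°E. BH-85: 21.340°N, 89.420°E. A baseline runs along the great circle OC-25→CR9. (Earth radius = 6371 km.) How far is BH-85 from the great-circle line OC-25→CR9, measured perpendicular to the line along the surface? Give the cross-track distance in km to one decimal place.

δ₁₃ = central angle OC-25→BH-85 = 0.152455 rad  (haversine)
θ₁₃ = bearing OC-25→BH-85 = 46.676°,  θ₁₂ = bearing OC-25→CR9 = 194.521°
dₓₜ = R·arcsin(sin δ₁₃ · sin(θ₁₃ − θ₁₂)) = 6371·arcsin(0.15186·sin(-147.845°)) = -515.494 km
|dₓₜ| = 515.494 km

515.5 km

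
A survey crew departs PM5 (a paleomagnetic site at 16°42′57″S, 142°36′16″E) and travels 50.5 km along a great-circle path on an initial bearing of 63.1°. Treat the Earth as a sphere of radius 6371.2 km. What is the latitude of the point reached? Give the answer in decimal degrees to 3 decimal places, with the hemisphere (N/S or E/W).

PM5: φ = -16.71583°, λ = +142.60444°
δ = d/R = 50.5/6371.2 = 0.007926 rad
φ₂ = arcsin(sin φ₁ cos δ + cos φ₁ sin δ cos θ)
   = arcsin(-0.28763·0.99997 + 0.95774·0.00793·0.45243) = -16.50994°
λ₂ = λ₁ + atan2(sin θ sin δ cos φ₁, cos δ − sin φ₁ sin φ₂) = 143.02686°

16.510°S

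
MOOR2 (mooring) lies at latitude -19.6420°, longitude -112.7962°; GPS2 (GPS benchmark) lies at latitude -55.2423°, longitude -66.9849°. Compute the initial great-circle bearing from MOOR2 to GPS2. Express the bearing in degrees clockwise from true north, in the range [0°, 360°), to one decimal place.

147.4°

Δλ = 45.8113°
y = sin Δλ · cos φ₂ = 0.408794
x = cos φ₁ sin φ₂ − sin φ₁ cos φ₂ cos Δλ = -0.640189
θ = atan2(y, x) = 147.4396° → 147.4396° (mod 360°)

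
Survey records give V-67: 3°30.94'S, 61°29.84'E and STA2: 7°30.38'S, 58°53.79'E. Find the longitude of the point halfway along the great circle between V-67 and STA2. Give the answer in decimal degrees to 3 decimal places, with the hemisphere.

V-67: φ = -3.51567°, λ = +61.49733°
STA2: φ = -7.50633°, λ = +58.89650°
Bx = cos φ₂ cos Δλ = 0.990409,  By = cos φ₂ sin Δλ = -0.044989
φₘ = atan2(sin φ₁ + sin φ₂, √((cos φ₁ + Bx)² + By²)) = -5.51241°
λₘ = λ₁ + atan2(By, cos φ₁ + Bx) = 60.20129°

60.201°E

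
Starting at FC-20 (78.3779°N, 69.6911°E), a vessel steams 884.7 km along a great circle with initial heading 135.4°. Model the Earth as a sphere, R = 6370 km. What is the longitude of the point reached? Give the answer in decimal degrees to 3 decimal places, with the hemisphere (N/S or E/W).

δ = d/R = 884.7/6370 = 0.138885 rad
φ₂ = arcsin(sin φ₁ cos δ + cos φ₁ sin δ cos θ)
   = arcsin(0.97950·0.99037 + 0.20146·0.13844·-0.71203) = 71.84333°
λ₂ = λ₁ + atan2(sin θ sin δ cos φ₁, cos δ − sin φ₁ sin φ₂) = 87.86728°

87.867°E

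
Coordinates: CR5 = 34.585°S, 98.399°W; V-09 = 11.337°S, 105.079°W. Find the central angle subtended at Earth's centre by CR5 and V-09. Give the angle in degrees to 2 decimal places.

24.03°

Δφ = 23.2480°,  Δλ = -6.6800°
a = sin²(Δφ/2) + cos φ₁ cos φ₂ sin²(Δλ/2) = 0.043337
c = 2·arcsin(√a) = 0.419421 rad = 24.0310°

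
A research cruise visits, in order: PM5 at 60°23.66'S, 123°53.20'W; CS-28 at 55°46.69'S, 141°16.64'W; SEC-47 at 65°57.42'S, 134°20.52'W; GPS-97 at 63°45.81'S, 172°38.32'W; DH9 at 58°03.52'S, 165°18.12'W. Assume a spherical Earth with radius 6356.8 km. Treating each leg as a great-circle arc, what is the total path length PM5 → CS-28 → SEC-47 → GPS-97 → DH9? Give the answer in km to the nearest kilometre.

PM5: φ = -60.39433°, λ = -123.88667°
CS-28: φ = -55.77817°, λ = -141.27733°
SEC-47: φ = -65.95700°, λ = -134.34200°
GPS-97: φ = -63.76350°, λ = -172.63867°
DH9: φ = -58.05867°, λ = -165.30200°
PM5→CS-28: c = 0.178811 rad, d = 1136.67 km
CS-28→SEC-47: c = 0.186903 rad, d = 1188.11 km
SEC-47→GPS-97: c = 0.281969 rad, d = 1792.42 km
GPS-97→DH9: c = 0.117265 rad, d = 745.43 km
Total = 1136.67 + 1188.11 + 1792.42 + 745.43 = 4862.62 km

4863 km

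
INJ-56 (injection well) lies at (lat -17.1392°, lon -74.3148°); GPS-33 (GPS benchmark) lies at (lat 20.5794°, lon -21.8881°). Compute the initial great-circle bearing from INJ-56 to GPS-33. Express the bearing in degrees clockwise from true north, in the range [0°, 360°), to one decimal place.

Δλ = 52.4267°
y = sin Δλ · cos φ₂ = 0.741997
x = cos φ₁ sin φ₂ − sin φ₁ cos φ₂ cos Δλ = 0.504125
θ = atan2(y, x) = 55.8071° → 55.8071° (mod 360°)

55.8°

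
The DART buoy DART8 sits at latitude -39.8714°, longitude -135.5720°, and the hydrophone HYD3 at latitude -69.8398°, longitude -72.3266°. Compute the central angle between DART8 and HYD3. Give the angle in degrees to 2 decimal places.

43.87°

Δφ = -29.9684°,  Δλ = 63.2454°
a = sin²(Δφ/2) + cos φ₁ cos φ₂ sin²(Δλ/2) = 0.139567
c = 2·arcsin(√a) = 0.765747 rad = 43.8741°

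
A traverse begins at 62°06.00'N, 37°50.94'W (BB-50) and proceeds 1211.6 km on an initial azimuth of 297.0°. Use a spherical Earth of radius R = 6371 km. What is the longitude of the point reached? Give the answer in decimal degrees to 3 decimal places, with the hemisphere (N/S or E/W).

61.551°W

BB-50: φ = +62.10000°, λ = -37.84900°
δ = d/R = 1211.6/6371 = 0.190174 rad
φ₂ = arcsin(sin φ₁ cos δ + cos φ₁ sin δ cos θ)
   = arcsin(0.88377·0.98197 + 0.46793·0.18903·0.45399) = 65.22894°
λ₂ = λ₁ + atan2(sin θ sin δ cos φ₁, cos δ − sin φ₁ sin φ₂) = -61.55101°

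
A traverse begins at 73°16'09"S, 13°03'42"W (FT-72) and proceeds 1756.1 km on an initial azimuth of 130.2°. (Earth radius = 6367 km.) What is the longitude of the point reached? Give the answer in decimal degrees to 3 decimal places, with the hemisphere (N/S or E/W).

49.356°E

FT-72: φ = -73.26917°, λ = -13.06167°
δ = d/R = 1756.1/6367 = 0.275813 rad
φ₂ = arcsin(sin φ₁ cos δ + cos φ₁ sin δ cos θ)
   = arcsin(-0.95767·0.96220 + 0.28788·0.27233·-0.64546) = -76.42751°
λ₂ = λ₁ + atan2(sin θ sin δ cos φ₁, cos δ − sin φ₁ sin φ₂) = 49.35613°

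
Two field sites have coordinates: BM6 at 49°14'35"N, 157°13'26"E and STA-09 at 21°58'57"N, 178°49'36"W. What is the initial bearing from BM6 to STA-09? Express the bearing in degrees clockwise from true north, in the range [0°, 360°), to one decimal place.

136.6°

BM6: φ = +49.24306°, λ = +157.22389°
STA-09: φ = +21.98250°, λ = -178.82667°
Δλ = 23.9494°
y = sin Δλ · cos φ₂ = 0.376419
x = cos φ₁ sin φ₂ − sin φ₁ cos φ₂ cos Δλ = -0.397563
θ = atan2(y, x) = 136.5648° → 136.5648° (mod 360°)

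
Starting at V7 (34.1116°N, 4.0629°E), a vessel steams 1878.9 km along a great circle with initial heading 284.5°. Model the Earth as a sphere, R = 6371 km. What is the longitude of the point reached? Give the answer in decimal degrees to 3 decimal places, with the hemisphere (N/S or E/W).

δ = d/R = 1878.9/6371 = 0.294914 rad
φ₂ = arcsin(sin φ₁ cos δ + cos φ₁ sin δ cos θ)
   = arcsin(0.56081·0.95683 + 0.82795·0.29066·0.25038) = 36.64454°
λ₂ = λ₁ + atan2(sin θ sin δ cos φ₁, cos δ − sin φ₁ sin φ₂) = -16.46833°

16.468°W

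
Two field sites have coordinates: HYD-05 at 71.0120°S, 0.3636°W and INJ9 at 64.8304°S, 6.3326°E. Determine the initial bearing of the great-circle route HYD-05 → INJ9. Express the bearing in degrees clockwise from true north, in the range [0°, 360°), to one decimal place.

Δλ = 6.6962°
y = sin Δλ · cos φ₂ = 0.049592
x = cos φ₁ sin φ₂ − sin φ₁ cos φ₂ cos Δλ = 0.104937
θ = atan2(y, x) = 25.2949° → 25.2949° (mod 360°)

25.3°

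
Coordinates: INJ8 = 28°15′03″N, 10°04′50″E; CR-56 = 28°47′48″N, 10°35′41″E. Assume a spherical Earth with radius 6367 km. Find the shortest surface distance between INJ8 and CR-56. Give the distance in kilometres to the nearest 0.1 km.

INJ8: φ = +28.25083°, λ = +10.08056°
CR-56: φ = +28.79667°, λ = +10.59472°
Δφ = 0.5458°,  Δλ = 0.5142°
a = sin²(Δφ/2) + cos φ₁ cos φ₂ sin²(Δλ/2) = 0.000038
c = 2·arcsin(√a) = 0.012366 rad = 0.7085°
d = R·c = 6367 × 0.012366 = 78.7 km

78.7 km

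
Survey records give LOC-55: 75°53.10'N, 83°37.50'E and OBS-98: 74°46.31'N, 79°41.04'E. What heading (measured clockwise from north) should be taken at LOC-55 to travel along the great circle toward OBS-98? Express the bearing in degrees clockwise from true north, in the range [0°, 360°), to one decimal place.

LOC-55: φ = +75.88500°, λ = +83.62500°
OBS-98: φ = +74.77183°, λ = +79.68400°
Δλ = -3.9410°
y = sin Δλ · cos φ₂ = -0.018053
x = cos φ₁ sin φ₂ − sin φ₁ cos φ₂ cos Δλ = -0.018825
θ = atan2(y, x) = -136.1996° → 223.8004° (mod 360°)

223.8°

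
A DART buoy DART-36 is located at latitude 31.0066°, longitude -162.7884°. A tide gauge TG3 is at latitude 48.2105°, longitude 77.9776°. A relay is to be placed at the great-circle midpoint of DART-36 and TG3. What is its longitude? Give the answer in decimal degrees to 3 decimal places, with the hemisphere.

149.647°E

Bx = cos φ₂ cos Δλ = -0.325453,  By = cos φ₂ sin Δλ = -0.581519
φₘ = atan2(sin φ₁ + sin φ₂, √((cos φ₁ + Bx)² + By²)) = 57.99584°
λₘ = λ₁ + atan2(By, cos φ₁ + Bx) = 149.64681°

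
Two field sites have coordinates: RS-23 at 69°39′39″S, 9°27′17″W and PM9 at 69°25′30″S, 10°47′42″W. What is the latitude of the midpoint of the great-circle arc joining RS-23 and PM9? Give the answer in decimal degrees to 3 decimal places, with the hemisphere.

RS-23: φ = -69.66083°, λ = -9.45472°
PM9: φ = -69.42500°, λ = -10.79500°
Bx = cos φ₂ cos Δλ = 0.351337,  By = cos φ₂ sin Δλ = -0.008220
φₘ = atan2(sin φ₁ + sin φ₂, √((cos φ₁ + Bx)² + By²)) = -69.54420°
λₘ = λ₁ + atan2(By, cos φ₁ + Bx) = -10.12856°

69.544°S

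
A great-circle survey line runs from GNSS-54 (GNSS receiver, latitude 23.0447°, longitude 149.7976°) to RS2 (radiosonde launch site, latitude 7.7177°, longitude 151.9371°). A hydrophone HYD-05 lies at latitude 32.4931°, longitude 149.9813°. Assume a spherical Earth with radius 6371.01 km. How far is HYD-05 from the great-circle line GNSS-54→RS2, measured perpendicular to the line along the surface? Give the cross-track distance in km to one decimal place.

162.2 km

δ₁₃ = central angle GNSS-54→HYD-05 = 0.164930 rad  (haversine)
θ₁₃ = bearing GNSS-54→HYD-05 = 0.944°,  θ₁₂ = bearing GNSS-54→RS2 = 172.025°
dₓₜ = R·arcsin(sin δ₁₃ · sin(θ₁₃ − θ₁₂)) = 6371.01·arcsin(0.16418·sin(-171.081°)) = -162.189 km
|dₓₜ| = 162.189 km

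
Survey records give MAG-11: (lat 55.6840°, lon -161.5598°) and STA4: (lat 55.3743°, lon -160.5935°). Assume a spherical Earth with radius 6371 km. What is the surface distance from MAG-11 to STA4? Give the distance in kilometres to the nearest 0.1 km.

69.9 km

Δφ = -0.3097°,  Δλ = 0.9663°
a = sin²(Δφ/2) + cos φ₁ cos φ₂ sin²(Δλ/2) = 0.000030
c = 2·arcsin(√a) = 0.010969 rad = 0.6285°
d = R·c = 6371 × 0.010969 = 69.9 km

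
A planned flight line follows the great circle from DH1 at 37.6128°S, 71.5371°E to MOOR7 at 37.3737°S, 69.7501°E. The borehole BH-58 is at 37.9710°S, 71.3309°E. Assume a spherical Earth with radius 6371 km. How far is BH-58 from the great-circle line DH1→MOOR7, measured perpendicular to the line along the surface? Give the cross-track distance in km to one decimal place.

δ₁₃ = central angle DH1→BH-58 = 0.006868 rad  (haversine)
θ₁₃ = bearing DH1→BH-58 = 204.398°,  θ₁₂ = bearing DH1→MOOR7 = 279.027°
dₓₜ = R·arcsin(sin δ₁₃ · sin(θ₁₃ − θ₁₂)) = 6371·arcsin(0.00687·sin(-74.629°)) = -42.192 km
|dₓₜ| = 42.192 km

42.2 km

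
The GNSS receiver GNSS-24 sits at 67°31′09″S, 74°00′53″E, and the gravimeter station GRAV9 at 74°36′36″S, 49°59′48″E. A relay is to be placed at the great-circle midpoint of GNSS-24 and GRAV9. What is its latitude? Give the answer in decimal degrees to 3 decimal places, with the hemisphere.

GNSS-24: φ = -67.51917°, λ = +74.01472°
GRAV9: φ = -74.61000°, λ = +49.99667°
Bx = cos φ₂ cos Δλ = 0.242410,  By = cos φ₂ sin Δλ = -0.108019
φₘ = atan2(sin φ₁ + sin φ₂, √((cos φ₁ + Bx)² + By²)) = -71.43760°
λₘ = λ₁ + atan2(By, cos φ₁ + Bx) = 64.20578°

71.438°S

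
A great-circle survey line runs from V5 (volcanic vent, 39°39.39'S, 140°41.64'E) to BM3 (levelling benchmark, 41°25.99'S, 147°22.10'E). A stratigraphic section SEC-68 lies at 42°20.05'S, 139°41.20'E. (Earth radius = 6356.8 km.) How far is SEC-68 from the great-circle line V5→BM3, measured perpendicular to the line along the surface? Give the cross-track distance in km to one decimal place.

V5: φ = -39.65650°, λ = +140.69400°
BM3: φ = -41.43317°, λ = +147.36833°
SEC-68: φ = -42.33417°, λ = +139.68667°
δ₁₃ = central angle V5→SEC-68 = 0.048580 rad  (haversine)
θ₁₃ = bearing V5→SEC-68 = 195.523°,  θ₁₂ = bearing V5→BM3 = 111.456°
dₓₜ = R·arcsin(sin δ₁₃ · sin(θ₁₃ − θ₁₂)) = 6356.8·arcsin(0.04856·sin(84.067°)) = 307.160 km
|dₓₜ| = 307.160 km

307.2 km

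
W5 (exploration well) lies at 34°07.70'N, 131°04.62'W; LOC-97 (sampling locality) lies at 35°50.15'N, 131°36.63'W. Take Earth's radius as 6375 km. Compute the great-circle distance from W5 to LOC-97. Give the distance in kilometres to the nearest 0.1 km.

196.1 km

W5: φ = +34.12833°, λ = -131.07700°
LOC-97: φ = +35.83583°, λ = -131.61050°
Δφ = 1.7075°,  Δλ = -0.5335°
a = sin²(Δφ/2) + cos φ₁ cos φ₂ sin²(Δλ/2) = 0.000237
c = 2·arcsin(√a) = 0.030762 rad = 1.7626°
d = R·c = 6375 × 0.030762 = 196.1 km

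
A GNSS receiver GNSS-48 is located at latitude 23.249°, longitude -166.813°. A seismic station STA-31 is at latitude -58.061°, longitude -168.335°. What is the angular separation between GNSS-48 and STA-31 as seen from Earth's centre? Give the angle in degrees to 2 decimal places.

Δφ = -81.3100°,  Δλ = -1.5220°
a = sin²(Δφ/2) + cos φ₁ cos φ₂ sin²(Δλ/2) = 0.424542
c = 2·arcsin(√a) = 1.419301 rad = 81.3199°

81.32°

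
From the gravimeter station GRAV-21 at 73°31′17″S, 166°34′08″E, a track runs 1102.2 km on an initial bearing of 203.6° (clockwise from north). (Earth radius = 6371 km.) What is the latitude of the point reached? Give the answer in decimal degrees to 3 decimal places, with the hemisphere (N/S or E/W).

81.633°S

GRAV-21: φ = -73.52139°, λ = +166.56889°
δ = d/R = 1102.2/6371 = 0.173003 rad
φ₂ = arcsin(sin φ₁ cos δ + cos φ₁ sin δ cos θ)
   = arcsin(-0.95893·0.98507 + 0.28366·0.17214·-0.91636) = -81.63299°
λ₂ = λ₁ + atan2(sin θ sin δ cos φ₁, cos δ − sin φ₁ sin φ₂) = 138.30005°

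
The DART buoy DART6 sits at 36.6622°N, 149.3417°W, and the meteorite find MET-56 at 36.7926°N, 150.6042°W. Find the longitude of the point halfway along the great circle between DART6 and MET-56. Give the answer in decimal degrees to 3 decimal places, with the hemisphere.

Bx = cos φ₂ cos Δλ = 0.800614,  By = cos φ₂ sin Δλ = -0.017644
φₘ = atan2(sin φ₁ + sin φ₂, √((cos φ₁ + Bx)² + By²)) = 36.72907°
λₘ = λ₁ + atan2(By, cos φ₁ + Bx) = -149.97241°

149.972°W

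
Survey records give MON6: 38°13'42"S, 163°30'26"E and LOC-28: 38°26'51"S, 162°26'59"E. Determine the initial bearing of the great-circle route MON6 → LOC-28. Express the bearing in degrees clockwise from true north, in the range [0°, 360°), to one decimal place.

254.9°

MON6: φ = -38.22833°, λ = +163.50722°
LOC-28: φ = -38.44750°, λ = +162.44972°
Δλ = -1.0575°
y = sin Δλ · cos φ₂ = -0.014454
x = cos φ₁ sin φ₂ − sin φ₁ cos φ₂ cos Δλ = -0.003908
θ = atan2(y, x) = -105.1284° → 254.8716° (mod 360°)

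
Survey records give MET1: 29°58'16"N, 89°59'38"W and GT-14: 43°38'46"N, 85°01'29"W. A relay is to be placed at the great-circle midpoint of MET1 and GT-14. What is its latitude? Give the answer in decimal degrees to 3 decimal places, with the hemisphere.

MET1: φ = +29.97111°, λ = -89.99389°
GT-14: φ = +43.64611°, λ = -85.02472°
Bx = cos φ₂ cos Δλ = 0.720897,  By = cos φ₂ sin Δλ = 0.062679
φₘ = atan2(sin φ₁ + sin φ₂, √((cos φ₁ + Bx)² + By²)) = 36.83426°
λₘ = λ₁ + atan2(By, cos φ₁ + Bx) = -87.73239°

36.834°N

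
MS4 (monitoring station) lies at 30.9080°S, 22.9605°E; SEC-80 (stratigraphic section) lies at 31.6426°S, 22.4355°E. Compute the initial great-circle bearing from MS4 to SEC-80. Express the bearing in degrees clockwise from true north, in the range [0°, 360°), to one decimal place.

Δλ = -0.5250°
y = sin Δλ · cos φ₂ = -0.007801
x = cos φ₁ sin φ₂ − sin φ₁ cos φ₂ cos Δλ = -0.012839
θ = atan2(y, x) = -148.7185° → 211.2815° (mod 360°)

211.3°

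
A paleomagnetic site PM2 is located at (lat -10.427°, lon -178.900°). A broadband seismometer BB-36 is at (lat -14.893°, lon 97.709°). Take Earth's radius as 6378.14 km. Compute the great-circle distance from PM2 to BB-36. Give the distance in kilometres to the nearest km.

9020 km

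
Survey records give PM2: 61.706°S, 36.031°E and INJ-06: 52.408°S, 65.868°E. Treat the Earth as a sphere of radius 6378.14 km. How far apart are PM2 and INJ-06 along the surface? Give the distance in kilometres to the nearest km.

2055 km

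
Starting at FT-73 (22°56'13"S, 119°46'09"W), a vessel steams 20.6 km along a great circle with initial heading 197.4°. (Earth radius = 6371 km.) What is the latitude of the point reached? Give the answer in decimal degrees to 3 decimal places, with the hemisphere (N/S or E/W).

23.114°S

FT-73: φ = -22.93694°, λ = -119.76917°
δ = d/R = 20.6/6371 = 0.003233 rad
φ₂ = arcsin(sin φ₁ cos δ + cos φ₁ sin δ cos θ)
   = arcsin(-0.38972·0.99999 + 0.92093·0.00323·-0.95424) = -23.11372°
λ₂ = λ₁ + atan2(sin θ sin δ cos φ₁, cos δ − sin φ₁ sin φ₂) = -119.82940°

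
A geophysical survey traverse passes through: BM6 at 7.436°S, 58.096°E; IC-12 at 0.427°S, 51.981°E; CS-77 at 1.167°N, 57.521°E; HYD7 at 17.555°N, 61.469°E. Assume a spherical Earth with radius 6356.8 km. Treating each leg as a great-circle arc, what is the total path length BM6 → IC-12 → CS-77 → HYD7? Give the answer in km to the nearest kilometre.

3539 km

BM6→IC-12: c = 0.162134 rad, d = 1030.65 km
IC-12→CS-77: c = 0.100609 rad, d = 639.55 km
CS-77→HYD7: c = 0.293936 rad, d = 1868.49 km
Total = 1030.65 + 639.55 + 1868.49 = 3538.69 km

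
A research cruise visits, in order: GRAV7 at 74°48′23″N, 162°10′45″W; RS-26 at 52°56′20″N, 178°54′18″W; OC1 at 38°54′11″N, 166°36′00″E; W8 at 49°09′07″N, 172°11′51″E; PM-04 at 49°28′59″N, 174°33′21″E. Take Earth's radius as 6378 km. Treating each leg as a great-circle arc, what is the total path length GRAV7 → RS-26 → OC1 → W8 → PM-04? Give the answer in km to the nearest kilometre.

GRAV7: φ = +74.80639°, λ = -162.17917°
RS-26: φ = +52.93889°, λ = -178.90500°
OC1: φ = +38.90306°, λ = +166.60000°
W8: φ = +49.15194°, λ = +172.19750°
PM-04: φ = +49.48306°, λ = +174.55583°
GRAV7→RS-26: c = 0.399218 rad, d = 2546.21 km
RS-26→OC1: c = 0.300408 rad, d = 1916.01 km
OC1→W8: c = 0.192039 rad, d = 1224.83 km
W8→PM-04: c = 0.027445 rad, d = 175.05 km
Total = 2546.21 + 1916.01 + 1224.83 + 175.05 = 5862.09 km

5862 km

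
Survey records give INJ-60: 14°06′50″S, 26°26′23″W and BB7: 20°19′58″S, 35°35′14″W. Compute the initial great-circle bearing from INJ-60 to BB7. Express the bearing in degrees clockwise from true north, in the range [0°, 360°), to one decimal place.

INJ-60: φ = -14.11389°, λ = -26.43972°
BB7: φ = -20.33278°, λ = -35.58722°
Δλ = -9.1475°
y = sin Δλ · cos φ₂ = -0.149071
x = cos φ₁ sin φ₂ − sin φ₁ cos φ₂ cos Δλ = -0.111235
θ = atan2(y, x) = -126.7299° → 233.2701° (mod 360°)

233.3°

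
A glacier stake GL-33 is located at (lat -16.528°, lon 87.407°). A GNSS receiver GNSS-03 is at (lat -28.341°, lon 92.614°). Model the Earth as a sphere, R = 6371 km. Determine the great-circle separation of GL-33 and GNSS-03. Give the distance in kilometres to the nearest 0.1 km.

Δφ = -11.8130°,  Δλ = 5.2070°
a = sin²(Δφ/2) + cos φ₁ cos φ₂ sin²(Δλ/2) = 0.012331
c = 2·arcsin(√a) = 0.222545 rad = 12.7509°
d = R·c = 6371 × 0.222545 = 1417.8 km

1417.8 km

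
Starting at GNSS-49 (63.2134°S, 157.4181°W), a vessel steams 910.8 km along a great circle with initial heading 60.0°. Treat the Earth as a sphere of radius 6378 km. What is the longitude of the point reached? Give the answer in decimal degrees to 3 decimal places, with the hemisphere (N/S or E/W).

δ = d/R = 910.8/6378 = 0.142803 rad
φ₂ = arcsin(sin φ₁ cos δ + cos φ₁ sin δ cos θ)
   = arcsin(-0.89269·0.98982 + 0.45067·0.14232·0.50000) = -58.37904°
λ₂ = λ₁ + atan2(sin θ sin δ cos φ₁, cos δ − sin φ₁ sin φ₂) = -143.82180°

143.822°W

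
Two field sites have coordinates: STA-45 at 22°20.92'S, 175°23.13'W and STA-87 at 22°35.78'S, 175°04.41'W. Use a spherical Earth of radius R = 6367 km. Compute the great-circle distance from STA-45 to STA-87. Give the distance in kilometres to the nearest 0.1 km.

42.2 km

STA-45: φ = -22.34867°, λ = -175.38550°
STA-87: φ = -22.59633°, λ = -175.07350°
Δφ = -0.2477°,  Δλ = 0.3120°
a = sin²(Δφ/2) + cos φ₁ cos φ₂ sin²(Δλ/2) = 0.000011
c = 2·arcsin(√a) = 0.006634 rad = 0.3801°
d = R·c = 6367 × 0.006634 = 42.2 km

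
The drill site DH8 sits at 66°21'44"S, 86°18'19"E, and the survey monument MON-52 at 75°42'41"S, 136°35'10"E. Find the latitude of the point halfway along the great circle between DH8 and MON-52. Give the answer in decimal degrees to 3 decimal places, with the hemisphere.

72.620°S

DH8: φ = -66.36222°, λ = +86.30528°
MON-52: φ = -75.71139°, λ = +136.58611°
Bx = cos φ₂ cos Δλ = 0.157715,  By = cos φ₂ sin Δλ = 0.189840
φₘ = atan2(sin φ₁ + sin φ₂, √((cos φ₁ + Bx)² + By²)) = -72.62026°
λₘ = λ₁ + atan2(By, cos φ₁ + Bx) = 105.07344°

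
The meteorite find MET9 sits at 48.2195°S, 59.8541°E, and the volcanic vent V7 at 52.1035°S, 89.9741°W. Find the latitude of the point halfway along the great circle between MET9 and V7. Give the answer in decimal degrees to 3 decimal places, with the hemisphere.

Bx = cos φ₂ cos Δλ = -0.531022,  By = cos φ₂ sin Δλ = -0.308712
φₘ = atan2(sin φ₁ + sin φ₂, √((cos φ₁ + Bx)² + By²)) = -77.61462°
λₘ = λ₁ + atan2(By, cos φ₁ + Bx) = -6.48606°

77.615°S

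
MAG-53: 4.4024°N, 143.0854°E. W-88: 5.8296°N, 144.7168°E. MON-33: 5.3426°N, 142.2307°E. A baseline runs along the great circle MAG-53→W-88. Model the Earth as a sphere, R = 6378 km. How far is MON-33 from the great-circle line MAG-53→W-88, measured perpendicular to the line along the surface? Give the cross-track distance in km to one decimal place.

141.2 km

δ₁₃ = central angle MAG-53→MON-33 = 0.022140 rad  (haversine)
θ₁₃ = bearing MAG-53→MON-33 = 317.866°,  θ₁₂ = bearing MAG-53→W-88 = 48.636°
dₓₜ = R·arcsin(sin δ₁₃ · sin(θ₁₃ − θ₁₂)) = 6378·arcsin(0.02214·sin(269.230°)) = -141.198 km
|dₓₜ| = 141.198 km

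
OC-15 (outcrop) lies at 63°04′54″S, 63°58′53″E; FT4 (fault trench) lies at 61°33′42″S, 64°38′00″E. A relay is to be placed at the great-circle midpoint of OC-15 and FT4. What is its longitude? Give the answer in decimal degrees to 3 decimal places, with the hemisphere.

OC-15: φ = -63.08167°, λ = +63.98139°
FT4: φ = -61.56167°, λ = +64.63333°
Bx = cos φ₂ cos Δλ = 0.476182,  By = cos φ₂ sin Δλ = 0.005419
φₘ = atan2(sin φ₁ + sin φ₂, √((cos φ₁ + Bx)² + By²)) = -62.32205°
λₘ = λ₁ + atan2(By, cos φ₁ + Bx) = 64.31560°

64.316°E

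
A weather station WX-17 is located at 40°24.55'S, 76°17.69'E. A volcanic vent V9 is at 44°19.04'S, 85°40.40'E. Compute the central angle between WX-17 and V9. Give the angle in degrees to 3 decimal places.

7.949°

WX-17: φ = -40.40917°, λ = +76.29483°
V9: φ = -44.31733°, λ = +85.67333°
Δφ = -3.9082°,  Δλ = 9.3785°
a = sin²(Δφ/2) + cos φ₁ cos φ₂ sin²(Δλ/2) = 0.004804
c = 2·arcsin(√a) = 0.138729 rad = 7.9486°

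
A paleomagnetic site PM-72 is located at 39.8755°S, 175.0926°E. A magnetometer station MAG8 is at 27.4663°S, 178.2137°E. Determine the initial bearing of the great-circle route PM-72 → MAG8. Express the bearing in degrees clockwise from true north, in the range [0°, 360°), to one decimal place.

Δλ = 3.1211°
y = sin Δλ · cos φ₂ = 0.048309
x = cos φ₁ sin φ₂ − sin φ₁ cos φ₂ cos Δλ = 0.214048
θ = atan2(y, x) = 12.7182° → 12.7182° (mod 360°)

12.7°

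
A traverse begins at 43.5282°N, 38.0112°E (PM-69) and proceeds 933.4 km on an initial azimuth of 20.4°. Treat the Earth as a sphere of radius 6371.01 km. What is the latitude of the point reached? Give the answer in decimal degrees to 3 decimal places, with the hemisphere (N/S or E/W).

δ = d/R = 933.4/6371.01 = 0.146507 rad
φ₂ = arcsin(sin φ₁ cos δ + cos φ₁ sin δ cos θ)
   = arcsin(0.68871·0.98929 + 0.72504·0.14598·0.93728) = 51.30991°
λ₂ = λ₁ + atan2(sin θ sin δ cos φ₁, cos δ − sin φ₁ sin φ₂) = 42.68044°

51.310°N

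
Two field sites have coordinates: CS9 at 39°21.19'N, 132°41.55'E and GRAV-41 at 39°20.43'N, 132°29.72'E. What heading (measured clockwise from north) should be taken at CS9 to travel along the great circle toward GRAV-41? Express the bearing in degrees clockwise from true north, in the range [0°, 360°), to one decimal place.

CS9: φ = +39.35317°, λ = +132.69250°
GRAV-41: φ = +39.34050°, λ = +132.49533°
Δλ = -0.1972°
y = sin Δλ · cos φ₂ = -0.002661
x = cos φ₁ sin φ₂ − sin φ₁ cos φ₂ cos Δλ = -0.000218
θ = atan2(y, x) = -94.6864° → 265.3136° (mod 360°)

265.3°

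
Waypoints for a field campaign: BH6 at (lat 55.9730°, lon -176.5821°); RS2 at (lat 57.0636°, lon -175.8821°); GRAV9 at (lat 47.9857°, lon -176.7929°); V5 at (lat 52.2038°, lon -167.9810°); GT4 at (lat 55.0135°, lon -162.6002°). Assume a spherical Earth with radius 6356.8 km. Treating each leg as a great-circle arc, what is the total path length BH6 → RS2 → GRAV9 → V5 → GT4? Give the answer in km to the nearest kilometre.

BH6→RS2: c = 0.020192 rad, d = 128.36 km
RS2→GRAV9: c = 0.158730 rad, d = 1009.02 km
GRAV9→V5: c = 0.122963 rad, d = 781.65 km
V5→GT4: c = 0.074187 rad, d = 471.59 km
Total = 128.36 + 1009.02 + 781.65 + 471.59 = 2390.62 km

2391 km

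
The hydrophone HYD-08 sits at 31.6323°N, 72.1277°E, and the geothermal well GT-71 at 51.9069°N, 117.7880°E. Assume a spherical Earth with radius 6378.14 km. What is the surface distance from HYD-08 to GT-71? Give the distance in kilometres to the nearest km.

Δφ = 20.2746°,  Δλ = 45.6603°
a = sin²(Δφ/2) + cos φ₁ cos φ₂ sin²(Δλ/2) = 0.110057
c = 2·arcsin(√a) = 0.676313 rad = 38.7499°
d = R·c = 6378.14 × 0.676313 = 4313.6 km

4314 km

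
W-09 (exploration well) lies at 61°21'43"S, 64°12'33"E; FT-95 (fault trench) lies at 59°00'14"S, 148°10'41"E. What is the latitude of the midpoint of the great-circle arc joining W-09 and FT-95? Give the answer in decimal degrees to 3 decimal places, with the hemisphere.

W-09: φ = -61.36194°, λ = +64.20917°
FT-95: φ = -59.00389°, λ = +148.17806°
Bx = cos φ₂ cos Δλ = 0.054108,  By = cos φ₂ sin Δλ = 0.512129
φₘ = atan2(sin φ₁ + sin φ₂, √((cos φ₁ + Bx)² + By²)) = -66.91514°
λₘ = λ₁ + atan2(By, cos φ₁ + Bx) = 108.04460°

66.915°S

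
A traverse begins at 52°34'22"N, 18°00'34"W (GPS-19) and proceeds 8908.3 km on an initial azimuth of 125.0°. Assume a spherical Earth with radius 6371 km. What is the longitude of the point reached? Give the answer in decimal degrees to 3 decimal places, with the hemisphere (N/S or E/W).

37.566°E

GPS-19: φ = +52.57278°, λ = -18.00944°
δ = d/R = 8908.3/6371 = 1.398258 rad
φ₂ = arcsin(sin φ₁ cos δ + cos φ₁ sin δ cos θ)
   = arcsin(0.79413·0.17168 + 0.60775·0.98515·-0.57358) = -11.95120°
λ₂ = λ₁ + atan2(sin θ sin δ cos φ₁, cos δ − sin φ₁ sin φ₂) = 37.56576°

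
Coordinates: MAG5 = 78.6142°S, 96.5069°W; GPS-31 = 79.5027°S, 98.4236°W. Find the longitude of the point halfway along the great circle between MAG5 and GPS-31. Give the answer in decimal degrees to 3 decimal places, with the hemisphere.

97.427°W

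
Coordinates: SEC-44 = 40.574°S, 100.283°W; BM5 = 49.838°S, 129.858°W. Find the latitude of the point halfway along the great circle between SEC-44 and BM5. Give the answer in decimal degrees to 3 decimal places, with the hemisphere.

Bx = cos φ₂ cos Δλ = 0.560921,  By = cos φ₂ sin Δλ = -0.318324
φₘ = atan2(sin φ₁ + sin φ₂, √((cos φ₁ + Bx)² + By²)) = -46.16395°
λₘ = λ₁ + atan2(By, cos φ₁ + Bx) = -113.83643°

46.164°S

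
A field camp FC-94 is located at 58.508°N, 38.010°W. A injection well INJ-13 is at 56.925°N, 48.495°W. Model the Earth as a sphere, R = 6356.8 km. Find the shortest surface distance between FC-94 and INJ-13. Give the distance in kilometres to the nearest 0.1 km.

Δφ = -1.5830°,  Δλ = -10.4850°
a = sin²(Δφ/2) + cos φ₁ cos φ₂ sin²(Δλ/2) = 0.002571
c = 2·arcsin(√a) = 0.101451 rad = 5.8127°
d = R·c = 6356.8 × 0.101451 = 644.9 km

644.9 km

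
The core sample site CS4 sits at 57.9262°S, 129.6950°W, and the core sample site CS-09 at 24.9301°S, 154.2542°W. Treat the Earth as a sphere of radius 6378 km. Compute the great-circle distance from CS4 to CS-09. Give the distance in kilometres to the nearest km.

Δφ = 32.9961°,  Δλ = -24.5592°
a = sin²(Δφ/2) + cos φ₁ cos φ₂ sin²(Δλ/2) = 0.102428
c = 2·arcsin(√a) = 0.651551 rad = 37.3311°
d = R·c = 6378 × 0.651551 = 4155.6 km

4156 km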